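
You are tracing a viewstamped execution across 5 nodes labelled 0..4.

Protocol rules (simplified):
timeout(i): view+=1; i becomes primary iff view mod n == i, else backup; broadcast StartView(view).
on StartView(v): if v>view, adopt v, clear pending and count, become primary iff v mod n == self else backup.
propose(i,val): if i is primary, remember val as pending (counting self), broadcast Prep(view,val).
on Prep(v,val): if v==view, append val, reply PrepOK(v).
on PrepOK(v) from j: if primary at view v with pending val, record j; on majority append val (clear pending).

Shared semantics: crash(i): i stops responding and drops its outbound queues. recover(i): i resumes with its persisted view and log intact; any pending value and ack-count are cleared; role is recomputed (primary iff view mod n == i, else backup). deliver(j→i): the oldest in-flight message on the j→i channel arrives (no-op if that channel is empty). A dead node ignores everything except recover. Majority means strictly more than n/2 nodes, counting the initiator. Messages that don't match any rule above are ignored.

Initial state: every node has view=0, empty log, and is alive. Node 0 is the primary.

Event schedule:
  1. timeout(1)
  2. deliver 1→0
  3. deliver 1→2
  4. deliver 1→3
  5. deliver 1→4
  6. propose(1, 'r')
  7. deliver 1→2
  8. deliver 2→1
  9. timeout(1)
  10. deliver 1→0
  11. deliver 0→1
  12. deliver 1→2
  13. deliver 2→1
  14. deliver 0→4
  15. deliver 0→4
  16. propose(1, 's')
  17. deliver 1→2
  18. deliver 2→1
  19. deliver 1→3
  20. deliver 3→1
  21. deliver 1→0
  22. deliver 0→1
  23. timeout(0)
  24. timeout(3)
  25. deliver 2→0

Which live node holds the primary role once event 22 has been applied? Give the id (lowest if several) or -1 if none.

[1] timeout(1) → N1(prim v1 [-])
[2] deliver 1→0 → N0(back v1 [-])
[3] deliver 1→2 → N2(back v1 [-])
[4] deliver 1→3 → N3(back v1 [-])
[5] deliver 1→4 → N4(back v1 [-])
[6] propose(1,'r') → ∅
[7] deliver 1→2 → N2(back v1 [r])
[8] deliver 2→1 → ∅
[9] timeout(1) → N1(back v2 [-])
[10] deliver 1→0 → N0(back v1 [r])
[11] deliver 0→1 → ∅
[12] deliver 1→2 → N2(prim v2 [r])
[13] deliver 2→1 → ∅
[14] deliver 0→4 → ∅
[15] deliver 0→4 → ∅
[16] propose(1,'s') → ∅
[17] deliver 1→2 → ∅
[18] deliver 2→1 → ∅
[19] deliver 1→3 → N3(back v1 [r])
[20] deliver 3→1 → ∅
[21] deliver 1→0 → N0(back v2 [r])
[22] deliver 0→1 → ∅

2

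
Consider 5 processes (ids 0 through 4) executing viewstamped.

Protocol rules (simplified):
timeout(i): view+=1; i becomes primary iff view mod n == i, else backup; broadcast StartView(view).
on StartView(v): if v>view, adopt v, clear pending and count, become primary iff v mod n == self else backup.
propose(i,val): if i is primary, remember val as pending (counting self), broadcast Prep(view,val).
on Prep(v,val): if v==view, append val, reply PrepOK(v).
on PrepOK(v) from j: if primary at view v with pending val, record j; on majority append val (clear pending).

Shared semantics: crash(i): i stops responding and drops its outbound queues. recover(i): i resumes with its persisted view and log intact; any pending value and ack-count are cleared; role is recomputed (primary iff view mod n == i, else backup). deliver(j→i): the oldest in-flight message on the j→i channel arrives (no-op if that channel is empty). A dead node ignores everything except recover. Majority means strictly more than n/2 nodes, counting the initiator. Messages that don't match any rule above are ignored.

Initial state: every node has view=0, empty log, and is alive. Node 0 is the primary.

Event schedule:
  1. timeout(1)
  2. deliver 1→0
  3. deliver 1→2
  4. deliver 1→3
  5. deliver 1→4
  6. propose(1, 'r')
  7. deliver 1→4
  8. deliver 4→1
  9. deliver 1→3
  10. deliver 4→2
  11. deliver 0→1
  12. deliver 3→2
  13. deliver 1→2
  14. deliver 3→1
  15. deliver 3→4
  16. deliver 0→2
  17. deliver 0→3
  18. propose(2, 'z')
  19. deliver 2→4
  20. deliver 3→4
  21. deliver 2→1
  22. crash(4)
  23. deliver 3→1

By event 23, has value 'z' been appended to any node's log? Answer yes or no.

no

[1] timeout(1) → N1(prim v1 [-])
[2] deliver 1→0 → N0(back v1 [-])
[3] deliver 1→2 → N2(back v1 [-])
[4] deliver 1→3 → N3(back v1 [-])
[5] deliver 1→4 → N4(back v1 [-])
[6] propose(1,'r') → ∅
[7] deliver 1→4 → N4(back v1 [r])
[8] deliver 4→1 → ∅
[9] deliver 1→3 → N3(back v1 [r])
[10] deliver 4→2 → ∅
[11] deliver 0→1 → ∅
[12] deliver 3→2 → ∅
[13] deliver 1→2 → N2(back v1 [r])
[14] deliver 3→1 → N1(prim v1 [r])
[15] deliver 3→4 → ∅
[16] deliver 0→2 → ∅
[17] deliver 0→3 → ∅
[18] propose(2,'z') → ∅
[19] deliver 2→4 → ∅
[20] deliver 3→4 → ∅
[21] deliver 2→1 → ∅
[22] crash(4) → N4(✗back v1 [r])
[23] deliver 3→1 → ∅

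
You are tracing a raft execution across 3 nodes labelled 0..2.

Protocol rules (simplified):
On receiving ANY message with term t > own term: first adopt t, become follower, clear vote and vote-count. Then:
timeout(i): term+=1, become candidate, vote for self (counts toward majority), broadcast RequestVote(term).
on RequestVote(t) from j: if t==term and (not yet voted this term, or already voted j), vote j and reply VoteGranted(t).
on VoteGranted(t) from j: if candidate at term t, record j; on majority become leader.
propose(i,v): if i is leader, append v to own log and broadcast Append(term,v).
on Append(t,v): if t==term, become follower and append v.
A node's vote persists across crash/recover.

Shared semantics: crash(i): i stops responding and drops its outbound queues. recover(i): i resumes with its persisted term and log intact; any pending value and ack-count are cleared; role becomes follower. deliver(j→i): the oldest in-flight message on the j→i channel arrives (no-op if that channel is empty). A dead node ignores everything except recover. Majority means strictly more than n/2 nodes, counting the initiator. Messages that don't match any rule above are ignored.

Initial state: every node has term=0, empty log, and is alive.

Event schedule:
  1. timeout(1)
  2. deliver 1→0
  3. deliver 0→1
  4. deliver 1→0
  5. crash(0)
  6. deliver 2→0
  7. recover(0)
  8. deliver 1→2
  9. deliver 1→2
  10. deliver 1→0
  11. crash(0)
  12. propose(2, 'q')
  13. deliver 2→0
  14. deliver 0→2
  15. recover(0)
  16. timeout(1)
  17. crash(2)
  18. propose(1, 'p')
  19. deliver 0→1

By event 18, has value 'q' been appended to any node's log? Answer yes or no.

no

[1] timeout(1) → N1(cand t1 [-])
[2] deliver 1→0 → N0(foll t1 [-])
[3] deliver 0→1 → N1(lead t1 [-])
[4] deliver 1→0 → ∅
[5] crash(0) → N0(✗foll t1 [-])
[6] deliver 2→0 → ∅
[7] recover(0) → N0(foll t1 [-])
[8] deliver 1→2 → N2(foll t1 [-])
[9] deliver 1→2 → ∅
[10] deliver 1→0 → ∅
[11] crash(0) → N0(✗foll t1 [-])
[12] propose(2,'q') → ∅
[13] deliver 2→0 → ∅
[14] deliver 0→2 → ∅
[15] recover(0) → N0(foll t1 [-])
[16] timeout(1) → N1(cand t2 [-])
[17] crash(2) → N2(✗foll t1 [-])
[18] propose(1,'p') → ∅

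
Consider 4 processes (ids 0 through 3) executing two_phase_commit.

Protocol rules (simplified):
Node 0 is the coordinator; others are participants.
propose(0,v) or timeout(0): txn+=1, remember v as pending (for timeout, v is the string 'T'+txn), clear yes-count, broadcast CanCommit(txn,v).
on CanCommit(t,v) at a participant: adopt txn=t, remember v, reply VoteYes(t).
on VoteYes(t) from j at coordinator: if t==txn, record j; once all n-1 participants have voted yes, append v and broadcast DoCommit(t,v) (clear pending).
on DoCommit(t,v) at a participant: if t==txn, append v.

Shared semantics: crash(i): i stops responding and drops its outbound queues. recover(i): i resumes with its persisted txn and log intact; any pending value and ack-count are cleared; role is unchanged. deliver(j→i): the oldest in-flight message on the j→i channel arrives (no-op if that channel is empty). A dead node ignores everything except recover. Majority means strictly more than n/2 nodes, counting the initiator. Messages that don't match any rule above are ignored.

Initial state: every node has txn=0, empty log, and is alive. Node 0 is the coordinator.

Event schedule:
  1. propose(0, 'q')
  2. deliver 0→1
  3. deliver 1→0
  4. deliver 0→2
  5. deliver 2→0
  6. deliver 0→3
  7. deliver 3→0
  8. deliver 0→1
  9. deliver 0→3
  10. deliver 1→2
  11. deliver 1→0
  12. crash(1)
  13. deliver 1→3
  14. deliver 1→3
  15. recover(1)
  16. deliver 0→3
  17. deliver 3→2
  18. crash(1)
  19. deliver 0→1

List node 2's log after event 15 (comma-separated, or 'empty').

[1] propose(0,'q') → N0(coor t1 [-])
[2] deliver 0→1 → N1(part t1 [-])
[3] deliver 1→0 → ∅
[4] deliver 0→2 → N2(part t1 [-])
[5] deliver 2→0 → ∅
[6] deliver 0→3 → N3(part t1 [-])
[7] deliver 3→0 → N0(coor t1 [q])
[8] deliver 0→1 → N1(part t1 [q])
[9] deliver 0→3 → N3(part t1 [q])
[10] deliver 1→2 → ∅
[11] deliver 1→0 → ∅
[12] crash(1) → N1(✗part t1 [q])
[13] deliver 1→3 → ∅
[14] deliver 1→3 → ∅
[15] recover(1) → N1(part t1 [q])

empty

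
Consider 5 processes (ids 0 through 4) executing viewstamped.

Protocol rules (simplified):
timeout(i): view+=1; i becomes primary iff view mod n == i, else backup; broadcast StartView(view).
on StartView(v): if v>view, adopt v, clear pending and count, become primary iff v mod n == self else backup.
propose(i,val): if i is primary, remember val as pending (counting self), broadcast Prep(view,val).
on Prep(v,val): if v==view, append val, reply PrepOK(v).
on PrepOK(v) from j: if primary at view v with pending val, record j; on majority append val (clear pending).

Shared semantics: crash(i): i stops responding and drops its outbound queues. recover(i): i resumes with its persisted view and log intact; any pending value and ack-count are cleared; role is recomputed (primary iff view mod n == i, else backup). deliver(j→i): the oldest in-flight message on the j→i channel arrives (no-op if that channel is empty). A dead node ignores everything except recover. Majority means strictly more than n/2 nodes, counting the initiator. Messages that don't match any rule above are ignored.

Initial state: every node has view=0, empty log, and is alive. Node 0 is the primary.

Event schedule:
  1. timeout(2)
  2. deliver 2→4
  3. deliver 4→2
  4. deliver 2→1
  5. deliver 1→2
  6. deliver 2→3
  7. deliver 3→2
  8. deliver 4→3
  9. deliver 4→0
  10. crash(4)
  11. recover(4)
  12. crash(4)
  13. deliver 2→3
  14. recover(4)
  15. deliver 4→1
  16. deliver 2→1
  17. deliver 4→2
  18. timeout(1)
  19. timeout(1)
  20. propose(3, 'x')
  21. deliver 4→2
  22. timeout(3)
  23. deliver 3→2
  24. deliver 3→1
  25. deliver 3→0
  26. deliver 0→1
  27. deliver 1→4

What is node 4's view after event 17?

1

after 1 — timeout(2): n2:back/v1/[-]
after 2 — deliver 2→4: n4:back/v1/[-]
after 3 — deliver 4→2: ·
after 4 — deliver 2→1: n1:prim/v1/[-]
after 5 — deliver 1→2: ·
after 6 — deliver 2→3: n3:back/v1/[-]
after 7 — deliver 3→2: ·
after 8 — deliver 4→3: ·
after 9 — deliver 4→0: ·
after 10 — crash(4): n4:✗back/v1/[-]
after 11 — recover(4): n4:back/v1/[-]
after 12 — crash(4): n4:✗back/v1/[-]
after 13 — deliver 2→3: ·
after 14 — recover(4): n4:back/v1/[-]
after 15 — deliver 4→1: ·
after 16 — deliver 2→1: ·
after 17 — deliver 4→2: ·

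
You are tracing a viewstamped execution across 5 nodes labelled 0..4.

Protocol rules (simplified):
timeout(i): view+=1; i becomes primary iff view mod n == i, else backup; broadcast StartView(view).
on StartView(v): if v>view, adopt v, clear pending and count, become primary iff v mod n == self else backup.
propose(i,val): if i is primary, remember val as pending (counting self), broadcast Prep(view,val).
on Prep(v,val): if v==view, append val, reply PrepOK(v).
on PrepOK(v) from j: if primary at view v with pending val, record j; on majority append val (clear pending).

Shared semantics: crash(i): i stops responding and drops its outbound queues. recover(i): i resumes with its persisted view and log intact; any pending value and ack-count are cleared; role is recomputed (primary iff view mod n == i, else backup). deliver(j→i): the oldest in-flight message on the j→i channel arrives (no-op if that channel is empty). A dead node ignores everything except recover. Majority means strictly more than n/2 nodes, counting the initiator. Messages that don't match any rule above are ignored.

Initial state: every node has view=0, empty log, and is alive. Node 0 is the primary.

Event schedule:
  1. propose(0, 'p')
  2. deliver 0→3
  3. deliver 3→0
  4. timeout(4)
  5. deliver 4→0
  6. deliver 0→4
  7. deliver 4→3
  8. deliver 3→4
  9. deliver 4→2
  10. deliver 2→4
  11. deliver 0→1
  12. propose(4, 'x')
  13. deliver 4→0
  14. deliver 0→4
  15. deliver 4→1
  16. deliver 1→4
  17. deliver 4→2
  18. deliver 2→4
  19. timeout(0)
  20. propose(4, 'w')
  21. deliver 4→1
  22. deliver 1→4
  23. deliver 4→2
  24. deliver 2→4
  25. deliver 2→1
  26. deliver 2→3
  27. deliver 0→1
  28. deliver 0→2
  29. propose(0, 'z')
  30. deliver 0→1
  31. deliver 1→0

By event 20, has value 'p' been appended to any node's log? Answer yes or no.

after 1 — propose(0,'p'): ·
after 2 — deliver 0→3: n3:back/v0/[p]
after 3 — deliver 3→0: ·
after 4 — timeout(4): n4:back/v1/[-]
after 5 — deliver 4→0: n0:back/v1/[-]
after 6 — deliver 0→4: ·
after 7 — deliver 4→3: n3:back/v1/[p]
after 8 — deliver 3→4: ·
after 9 — deliver 4→2: n2:back/v1/[-]
after 10 — deliver 2→4: ·
after 11 — deliver 0→1: n1:back/v0/[p]
after 12 — propose(4,'x'): ·
after 13 — deliver 4→0: ·
after 14 — deliver 0→4: ·
after 15 — deliver 4→1: n1:prim/v1/[p]
after 16 — deliver 1→4: ·
after 17 — deliver 4→2: ·
after 18 — deliver 2→4: ·
after 19 — timeout(0): n0:back/v2/[-]
after 20 — propose(4,'w'): ·

yes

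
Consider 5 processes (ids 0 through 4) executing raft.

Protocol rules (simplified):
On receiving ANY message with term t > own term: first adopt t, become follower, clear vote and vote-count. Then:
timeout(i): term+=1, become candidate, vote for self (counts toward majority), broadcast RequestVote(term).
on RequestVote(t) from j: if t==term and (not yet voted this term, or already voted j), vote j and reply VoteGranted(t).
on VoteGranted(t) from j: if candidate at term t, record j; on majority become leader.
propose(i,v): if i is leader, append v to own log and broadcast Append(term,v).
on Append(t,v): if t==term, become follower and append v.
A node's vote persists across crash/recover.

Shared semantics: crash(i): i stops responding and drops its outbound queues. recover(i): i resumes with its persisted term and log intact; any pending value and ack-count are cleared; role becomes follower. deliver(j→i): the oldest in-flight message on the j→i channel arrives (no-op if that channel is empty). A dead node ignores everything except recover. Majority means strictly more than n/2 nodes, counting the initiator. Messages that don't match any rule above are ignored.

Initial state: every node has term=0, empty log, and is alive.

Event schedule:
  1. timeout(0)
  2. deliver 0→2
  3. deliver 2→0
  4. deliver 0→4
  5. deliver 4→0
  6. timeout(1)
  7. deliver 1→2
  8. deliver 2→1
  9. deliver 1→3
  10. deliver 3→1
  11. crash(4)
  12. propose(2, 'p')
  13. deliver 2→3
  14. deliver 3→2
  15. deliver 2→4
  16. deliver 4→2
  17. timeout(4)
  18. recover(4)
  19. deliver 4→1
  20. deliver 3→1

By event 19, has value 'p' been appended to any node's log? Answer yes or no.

after 1 — timeout(0): n0:cand/t1/[-]
after 2 — deliver 0→2: n2:foll/t1/[-]
after 3 — deliver 2→0: ·
after 4 — deliver 0→4: n4:foll/t1/[-]
after 5 — deliver 4→0: n0:lead/t1/[-]
after 6 — timeout(1): n1:cand/t1/[-]
after 7 — deliver 1→2: ·
after 8 — deliver 2→1: ·
after 9 — deliver 1→3: n3:foll/t1/[-]
after 10 — deliver 3→1: ·
after 11 — crash(4): n4:✗foll/t1/[-]
after 12 — propose(2,'p'): ·
after 13 — deliver 2→3: ·
after 14 — deliver 3→2: ·
after 15 — deliver 2→4: ·
after 16 — deliver 4→2: ·
after 17 — timeout(4): ·
after 18 — recover(4): n4:foll/t1/[-]
after 19 — deliver 4→1: ·

no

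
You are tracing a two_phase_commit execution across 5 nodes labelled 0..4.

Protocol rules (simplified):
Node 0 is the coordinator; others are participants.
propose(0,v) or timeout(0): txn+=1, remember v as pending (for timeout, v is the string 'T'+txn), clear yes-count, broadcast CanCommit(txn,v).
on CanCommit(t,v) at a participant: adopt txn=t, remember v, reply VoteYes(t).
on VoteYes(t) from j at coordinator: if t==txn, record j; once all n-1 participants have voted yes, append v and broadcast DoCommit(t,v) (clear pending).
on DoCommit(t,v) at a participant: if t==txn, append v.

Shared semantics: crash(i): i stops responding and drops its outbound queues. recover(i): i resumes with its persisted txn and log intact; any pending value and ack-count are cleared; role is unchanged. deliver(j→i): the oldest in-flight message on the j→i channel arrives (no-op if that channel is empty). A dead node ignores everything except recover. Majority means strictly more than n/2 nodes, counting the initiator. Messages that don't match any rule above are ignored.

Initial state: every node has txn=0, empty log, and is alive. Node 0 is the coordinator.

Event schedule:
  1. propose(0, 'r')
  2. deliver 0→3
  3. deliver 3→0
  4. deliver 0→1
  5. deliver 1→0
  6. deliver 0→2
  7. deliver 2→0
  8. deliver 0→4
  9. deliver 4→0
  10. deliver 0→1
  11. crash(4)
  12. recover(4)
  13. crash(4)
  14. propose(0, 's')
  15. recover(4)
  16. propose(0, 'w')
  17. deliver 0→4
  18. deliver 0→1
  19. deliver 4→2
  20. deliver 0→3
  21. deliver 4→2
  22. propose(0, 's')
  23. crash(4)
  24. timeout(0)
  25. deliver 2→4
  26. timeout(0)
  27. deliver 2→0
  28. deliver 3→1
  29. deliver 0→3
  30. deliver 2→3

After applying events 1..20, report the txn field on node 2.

1

after 1 — propose(0,'r'): n0:coor/t1/[-]
after 2 — deliver 0→3: n3:part/t1/[-]
after 3 — deliver 3→0: ·
after 4 — deliver 0→1: n1:part/t1/[-]
after 5 — deliver 1→0: ·
after 6 — deliver 0→2: n2:part/t1/[-]
after 7 — deliver 2→0: ·
after 8 — deliver 0→4: n4:part/t1/[-]
after 9 — deliver 4→0: n0:coor/t1/[r]
after 10 — deliver 0→1: n1:part/t1/[r]
after 11 — crash(4): n4:✗part/t1/[-]
after 12 — recover(4): n4:part/t1/[-]
after 13 — crash(4): n4:✗part/t1/[-]
after 14 — propose(0,'s'): n0:coor/t2/[r]
after 15 — recover(4): n4:part/t1/[-]
after 16 — propose(0,'w'): n0:coor/t3/[r]
after 17 — deliver 0→4: n4:part/t1/[r]
after 18 — deliver 0→1: n1:part/t2/[r]
after 19 — deliver 4→2: ·
after 20 — deliver 0→3: n3:part/t1/[r]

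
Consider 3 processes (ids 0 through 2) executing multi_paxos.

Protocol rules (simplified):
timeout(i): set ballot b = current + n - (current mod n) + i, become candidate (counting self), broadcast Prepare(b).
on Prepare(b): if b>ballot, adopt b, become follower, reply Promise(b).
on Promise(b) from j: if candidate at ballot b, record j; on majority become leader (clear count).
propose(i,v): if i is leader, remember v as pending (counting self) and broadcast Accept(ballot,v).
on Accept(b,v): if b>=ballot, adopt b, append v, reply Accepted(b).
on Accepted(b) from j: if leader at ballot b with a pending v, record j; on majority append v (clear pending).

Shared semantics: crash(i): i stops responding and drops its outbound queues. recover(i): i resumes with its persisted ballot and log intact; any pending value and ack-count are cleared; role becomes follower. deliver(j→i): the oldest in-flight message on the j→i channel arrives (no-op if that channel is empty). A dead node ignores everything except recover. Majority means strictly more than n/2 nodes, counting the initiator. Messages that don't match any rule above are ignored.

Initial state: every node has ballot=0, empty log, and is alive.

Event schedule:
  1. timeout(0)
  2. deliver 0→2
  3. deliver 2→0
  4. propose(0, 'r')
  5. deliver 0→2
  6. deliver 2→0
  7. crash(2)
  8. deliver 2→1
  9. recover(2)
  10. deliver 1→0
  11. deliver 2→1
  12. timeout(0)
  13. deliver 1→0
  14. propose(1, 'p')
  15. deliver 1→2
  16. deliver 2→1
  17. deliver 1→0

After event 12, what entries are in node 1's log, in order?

1. timeout(0):  <0:cand b3 ->
2. deliver 0→2:  <2:foll b3 ->
3. deliver 2→0:  <0:lead b3 ->
4. propose(0,'r'):  nop
5. deliver 0→2:  <2:foll b3 r>
6. deliver 2→0:  <0:lead b3 r>
7. crash(2):  <2:✗foll b3 r>
8. deliver 2→1:  nop
9. recover(2):  <2:foll b3 r>
10. deliver 1→0:  nop
11. deliver 2→1:  nop
12. timeout(0):  <0:cand b6 r>

empty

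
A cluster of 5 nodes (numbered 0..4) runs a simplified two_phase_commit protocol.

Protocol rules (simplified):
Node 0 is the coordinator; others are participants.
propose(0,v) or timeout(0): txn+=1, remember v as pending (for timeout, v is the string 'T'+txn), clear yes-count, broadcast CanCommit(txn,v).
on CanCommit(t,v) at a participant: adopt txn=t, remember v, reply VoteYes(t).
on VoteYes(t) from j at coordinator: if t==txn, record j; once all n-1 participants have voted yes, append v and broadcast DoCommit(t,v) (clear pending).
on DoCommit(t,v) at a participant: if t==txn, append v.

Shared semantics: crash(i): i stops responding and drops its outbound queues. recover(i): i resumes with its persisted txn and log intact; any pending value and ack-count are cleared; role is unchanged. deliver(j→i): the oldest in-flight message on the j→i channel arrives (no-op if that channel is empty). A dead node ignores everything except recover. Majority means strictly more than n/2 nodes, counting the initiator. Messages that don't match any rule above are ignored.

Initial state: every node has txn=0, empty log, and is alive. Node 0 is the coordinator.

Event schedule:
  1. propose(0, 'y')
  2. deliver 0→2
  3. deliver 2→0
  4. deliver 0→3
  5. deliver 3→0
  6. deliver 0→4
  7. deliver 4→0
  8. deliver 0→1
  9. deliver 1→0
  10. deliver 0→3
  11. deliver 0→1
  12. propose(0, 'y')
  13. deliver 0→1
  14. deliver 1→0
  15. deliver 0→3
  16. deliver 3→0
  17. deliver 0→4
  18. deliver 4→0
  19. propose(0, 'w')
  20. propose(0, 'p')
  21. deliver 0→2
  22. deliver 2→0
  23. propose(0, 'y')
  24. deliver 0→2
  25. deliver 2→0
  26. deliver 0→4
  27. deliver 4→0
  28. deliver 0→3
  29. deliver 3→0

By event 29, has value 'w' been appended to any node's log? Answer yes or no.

no

after 1 — propose(0,'y'): n0:coor/t1/[-]
after 2 — deliver 0→2: n2:part/t1/[-]
after 3 — deliver 2→0: ·
after 4 — deliver 0→3: n3:part/t1/[-]
after 5 — deliver 3→0: ·
after 6 — deliver 0→4: n4:part/t1/[-]
after 7 — deliver 4→0: ·
after 8 — deliver 0→1: n1:part/t1/[-]
after 9 — deliver 1→0: n0:coor/t1/[y]
after 10 — deliver 0→3: n3:part/t1/[y]
after 11 — deliver 0→1: n1:part/t1/[y]
after 12 — propose(0,'y'): n0:coor/t2/[y]
after 13 — deliver 0→1: n1:part/t2/[y]
after 14 — deliver 1→0: ·
after 15 — deliver 0→3: n3:part/t2/[y]
after 16 — deliver 3→0: ·
after 17 — deliver 0→4: n4:part/t1/[y]
after 18 — deliver 4→0: ·
after 19 — propose(0,'w'): n0:coor/t3/[y]
after 20 — propose(0,'p'): n0:coor/t4/[y]
after 21 — deliver 0→2: n2:part/t1/[y]
after 22 — deliver 2→0: ·
after 23 — propose(0,'y'): n0:coor/t5/[y]
after 24 — deliver 0→2: n2:part/t2/[y]
after 25 — deliver 2→0: ·
after 26 — deliver 0→4: n4:part/t2/[y]
after 27 — deliver 4→0: ·
after 28 — deliver 0→3: n3:part/t3/[y]
after 29 — deliver 3→0: ·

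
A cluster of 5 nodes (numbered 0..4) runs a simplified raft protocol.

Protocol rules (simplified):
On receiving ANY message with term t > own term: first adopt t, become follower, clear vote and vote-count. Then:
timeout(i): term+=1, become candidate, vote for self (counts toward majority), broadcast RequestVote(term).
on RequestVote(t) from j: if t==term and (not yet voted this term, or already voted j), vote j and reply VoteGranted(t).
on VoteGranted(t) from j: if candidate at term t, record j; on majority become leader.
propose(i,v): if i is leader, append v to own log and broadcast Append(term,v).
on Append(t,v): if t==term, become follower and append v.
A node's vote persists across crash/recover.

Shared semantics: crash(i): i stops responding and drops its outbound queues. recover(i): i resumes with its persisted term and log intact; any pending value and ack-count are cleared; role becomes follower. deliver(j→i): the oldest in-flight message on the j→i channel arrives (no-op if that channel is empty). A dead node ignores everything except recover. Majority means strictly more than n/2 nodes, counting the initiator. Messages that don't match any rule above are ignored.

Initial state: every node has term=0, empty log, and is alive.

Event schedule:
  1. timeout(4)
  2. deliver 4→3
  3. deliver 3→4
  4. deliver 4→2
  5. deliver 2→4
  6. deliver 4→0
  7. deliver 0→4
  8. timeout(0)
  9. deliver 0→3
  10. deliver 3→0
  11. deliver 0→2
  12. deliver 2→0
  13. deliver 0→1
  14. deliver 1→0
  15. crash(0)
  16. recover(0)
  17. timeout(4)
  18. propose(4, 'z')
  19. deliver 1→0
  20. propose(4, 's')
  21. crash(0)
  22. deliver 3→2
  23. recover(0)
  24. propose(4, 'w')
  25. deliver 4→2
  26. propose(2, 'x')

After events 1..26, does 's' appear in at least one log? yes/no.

no

step 1 timeout(4): 4={cand,t=1,log=-}
step 2 deliver 4→3: 3={foll,t=1,log=-}
step 3 deliver 3→4: —
step 4 deliver 4→2: 2={foll,t=1,log=-}
step 5 deliver 2→4: 4={lead,t=1,log=-}
step 6 deliver 4→0: 0={foll,t=1,log=-}
step 7 deliver 0→4: —
step 8 timeout(0): 0={cand,t=2,log=-}
step 9 deliver 0→3: 3={foll,t=2,log=-}
step 10 deliver 3→0: —
step 11 deliver 0→2: 2={foll,t=2,log=-}
step 12 deliver 2→0: 0={lead,t=2,log=-}
step 13 deliver 0→1: 1={foll,t=2,log=-}
step 14 deliver 1→0: —
step 15 crash(0): 0={✗lead,t=2,log=-}
step 16 recover(0): 0={foll,t=2,log=-}
step 17 timeout(4): 4={cand,t=2,log=-}
step 18 propose(4,'z'): —
step 19 deliver 1→0: —
step 20 propose(4,'s'): —
step 21 crash(0): 0={✗foll,t=2,log=-}
step 22 deliver 3→2: —
step 23 recover(0): 0={foll,t=2,log=-}
step 24 propose(4,'w'): —
step 25 deliver 4→2: —
step 26 propose(2,'x'): —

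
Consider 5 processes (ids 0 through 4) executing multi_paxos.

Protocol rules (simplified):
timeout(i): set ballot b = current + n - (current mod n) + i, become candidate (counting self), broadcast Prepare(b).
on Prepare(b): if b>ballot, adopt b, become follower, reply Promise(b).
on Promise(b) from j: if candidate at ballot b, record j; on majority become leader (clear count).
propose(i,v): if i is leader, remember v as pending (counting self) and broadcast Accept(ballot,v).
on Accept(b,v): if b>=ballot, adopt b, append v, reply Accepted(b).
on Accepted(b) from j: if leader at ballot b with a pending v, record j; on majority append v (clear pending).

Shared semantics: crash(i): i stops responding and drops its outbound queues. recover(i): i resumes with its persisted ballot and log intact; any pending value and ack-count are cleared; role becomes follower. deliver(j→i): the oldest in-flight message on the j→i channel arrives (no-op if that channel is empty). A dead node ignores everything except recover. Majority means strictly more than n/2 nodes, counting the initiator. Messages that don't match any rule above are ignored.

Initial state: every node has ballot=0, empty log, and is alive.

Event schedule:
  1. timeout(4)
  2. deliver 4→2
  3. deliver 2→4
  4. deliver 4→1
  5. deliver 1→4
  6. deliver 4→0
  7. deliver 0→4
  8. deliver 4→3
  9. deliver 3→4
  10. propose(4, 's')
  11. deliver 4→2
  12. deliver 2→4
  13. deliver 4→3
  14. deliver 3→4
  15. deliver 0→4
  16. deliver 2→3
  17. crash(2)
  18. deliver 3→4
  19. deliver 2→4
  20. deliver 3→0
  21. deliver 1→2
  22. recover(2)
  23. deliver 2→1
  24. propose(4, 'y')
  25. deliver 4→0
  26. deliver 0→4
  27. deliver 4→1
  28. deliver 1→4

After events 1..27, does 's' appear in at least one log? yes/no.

[1] timeout(4) → N4(cand b9 [-])
[2] deliver 4→2 → N2(foll b9 [-])
[3] deliver 2→4 → ∅
[4] deliver 4→1 → N1(foll b9 [-])
[5] deliver 1→4 → N4(lead b9 [-])
[6] deliver 4→0 → N0(foll b9 [-])
[7] deliver 0→4 → ∅
[8] deliver 4→3 → N3(foll b9 [-])
[9] deliver 3→4 → ∅
[10] propose(4,'s') → ∅
[11] deliver 4→2 → N2(foll b9 [s])
[12] deliver 2→4 → ∅
[13] deliver 4→3 → N3(foll b9 [s])
[14] deliver 3→4 → N4(lead b9 [s])
[15] deliver 0→4 → ∅
[16] deliver 2→3 → ∅
[17] crash(2) → N2(✗foll b9 [s])
[18] deliver 3→4 → ∅
[19] deliver 2→4 → ∅
[20] deliver 3→0 → ∅
[21] deliver 1→2 → ∅
[22] recover(2) → N2(foll b9 [s])
[23] deliver 2→1 → ∅
[24] propose(4,'y') → ∅
[25] deliver 4→0 → N0(foll b9 [s])
[26] deliver 0→4 → ∅
[27] deliver 4→1 → N1(foll b9 [s])

yes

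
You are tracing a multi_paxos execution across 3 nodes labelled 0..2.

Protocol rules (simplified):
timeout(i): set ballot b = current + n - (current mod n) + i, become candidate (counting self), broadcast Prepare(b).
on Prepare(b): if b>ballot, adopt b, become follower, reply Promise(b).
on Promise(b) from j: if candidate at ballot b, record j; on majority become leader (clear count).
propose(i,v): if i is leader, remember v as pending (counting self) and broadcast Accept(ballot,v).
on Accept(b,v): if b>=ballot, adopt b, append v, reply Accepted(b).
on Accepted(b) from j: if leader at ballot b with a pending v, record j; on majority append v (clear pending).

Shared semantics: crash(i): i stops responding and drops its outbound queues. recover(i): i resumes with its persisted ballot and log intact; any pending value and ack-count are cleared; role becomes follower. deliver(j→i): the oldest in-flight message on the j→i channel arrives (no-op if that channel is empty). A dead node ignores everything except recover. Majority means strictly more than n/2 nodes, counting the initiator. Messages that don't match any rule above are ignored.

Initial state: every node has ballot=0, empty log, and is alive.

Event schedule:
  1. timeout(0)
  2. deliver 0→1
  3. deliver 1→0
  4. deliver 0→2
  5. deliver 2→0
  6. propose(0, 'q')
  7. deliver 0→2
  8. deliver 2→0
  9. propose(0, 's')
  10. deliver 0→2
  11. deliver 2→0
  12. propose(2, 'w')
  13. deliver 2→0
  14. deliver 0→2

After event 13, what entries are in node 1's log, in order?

after 1 — timeout(0): n0:cand/b3/[-]
after 2 — deliver 0→1: n1:foll/b3/[-]
after 3 — deliver 1→0: n0:lead/b3/[-]
after 4 — deliver 0→2: n2:foll/b3/[-]
after 5 — deliver 2→0: ·
after 6 — propose(0,'q'): ·
after 7 — deliver 0→2: n2:foll/b3/[q]
after 8 — deliver 2→0: n0:lead/b3/[q]
after 9 — propose(0,'s'): ·
after 10 — deliver 0→2: n2:foll/b3/[q,s]
after 11 — deliver 2→0: n0:lead/b3/[q,s]
after 12 — propose(2,'w'): ·
after 13 — deliver 2→0: ·

empty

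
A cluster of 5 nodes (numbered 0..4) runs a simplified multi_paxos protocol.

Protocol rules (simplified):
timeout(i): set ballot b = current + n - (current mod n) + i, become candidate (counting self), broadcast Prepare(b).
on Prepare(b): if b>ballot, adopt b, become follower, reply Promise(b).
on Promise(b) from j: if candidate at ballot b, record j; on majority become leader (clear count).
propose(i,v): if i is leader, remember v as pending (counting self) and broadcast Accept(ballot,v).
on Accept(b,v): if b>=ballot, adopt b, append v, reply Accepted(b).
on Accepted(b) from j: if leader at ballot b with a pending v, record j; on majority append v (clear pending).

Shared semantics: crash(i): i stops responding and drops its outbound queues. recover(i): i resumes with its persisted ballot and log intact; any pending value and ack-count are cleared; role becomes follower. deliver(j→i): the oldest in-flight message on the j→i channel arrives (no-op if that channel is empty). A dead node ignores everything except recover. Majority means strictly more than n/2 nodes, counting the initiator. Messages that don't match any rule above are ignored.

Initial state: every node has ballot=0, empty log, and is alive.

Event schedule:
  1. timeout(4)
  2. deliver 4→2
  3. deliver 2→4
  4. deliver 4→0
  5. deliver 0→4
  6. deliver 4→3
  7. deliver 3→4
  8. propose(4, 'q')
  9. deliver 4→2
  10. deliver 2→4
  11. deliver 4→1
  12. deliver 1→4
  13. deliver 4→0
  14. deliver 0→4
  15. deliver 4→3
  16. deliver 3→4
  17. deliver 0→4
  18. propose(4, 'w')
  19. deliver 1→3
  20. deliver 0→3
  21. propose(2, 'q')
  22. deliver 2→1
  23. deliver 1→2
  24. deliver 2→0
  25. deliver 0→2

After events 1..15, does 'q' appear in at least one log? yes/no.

yes

after 1 — timeout(4): n4:cand/b9/[-]
after 2 — deliver 4→2: n2:foll/b9/[-]
after 3 — deliver 2→4: ·
after 4 — deliver 4→0: n0:foll/b9/[-]
after 5 — deliver 0→4: n4:lead/b9/[-]
after 6 — deliver 4→3: n3:foll/b9/[-]
after 7 — deliver 3→4: ·
after 8 — propose(4,'q'): ·
after 9 — deliver 4→2: n2:foll/b9/[q]
after 10 — deliver 2→4: ·
after 11 — deliver 4→1: n1:foll/b9/[-]
after 12 — deliver 1→4: ·
after 13 — deliver 4→0: n0:foll/b9/[q]
after 14 — deliver 0→4: n4:lead/b9/[q]
after 15 — deliver 4→3: n3:foll/b9/[q]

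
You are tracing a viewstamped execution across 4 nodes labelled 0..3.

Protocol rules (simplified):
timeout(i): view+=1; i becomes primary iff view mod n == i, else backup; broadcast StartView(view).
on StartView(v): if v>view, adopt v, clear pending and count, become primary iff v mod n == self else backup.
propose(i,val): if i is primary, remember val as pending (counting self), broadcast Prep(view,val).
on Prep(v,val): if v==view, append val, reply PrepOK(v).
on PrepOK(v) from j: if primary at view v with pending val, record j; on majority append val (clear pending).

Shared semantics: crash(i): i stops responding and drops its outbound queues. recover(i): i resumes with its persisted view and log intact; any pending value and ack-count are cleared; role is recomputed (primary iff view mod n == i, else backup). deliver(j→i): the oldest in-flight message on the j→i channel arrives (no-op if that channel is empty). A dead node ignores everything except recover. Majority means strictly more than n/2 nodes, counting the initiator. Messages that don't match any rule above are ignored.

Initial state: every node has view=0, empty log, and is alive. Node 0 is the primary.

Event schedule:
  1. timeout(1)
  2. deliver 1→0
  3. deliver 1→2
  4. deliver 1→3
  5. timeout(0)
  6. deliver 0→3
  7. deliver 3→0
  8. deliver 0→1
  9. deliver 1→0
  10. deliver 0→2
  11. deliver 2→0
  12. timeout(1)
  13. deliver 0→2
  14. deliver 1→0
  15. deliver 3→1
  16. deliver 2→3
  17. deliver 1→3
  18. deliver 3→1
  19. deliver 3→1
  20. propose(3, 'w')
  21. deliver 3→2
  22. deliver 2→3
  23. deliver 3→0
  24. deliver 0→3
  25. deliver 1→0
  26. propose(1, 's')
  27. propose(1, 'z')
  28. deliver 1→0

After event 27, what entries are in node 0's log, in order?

w

[1] timeout(1) → N1(prim v1 [-])
[2] deliver 1→0 → N0(back v1 [-])
[3] deliver 1→2 → N2(back v1 [-])
[4] deliver 1→3 → N3(back v1 [-])
[5] timeout(0) → N0(back v2 [-])
[6] deliver 0→3 → N3(back v2 [-])
[7] deliver 3→0 → ∅
[8] deliver 0→1 → N1(back v2 [-])
[9] deliver 1→0 → ∅
[10] deliver 0→2 → N2(prim v2 [-])
[11] deliver 2→0 → ∅
[12] timeout(1) → N1(back v3 [-])
[13] deliver 0→2 → ∅
[14] deliver 1→0 → N0(back v3 [-])
[15] deliver 3→1 → ∅
[16] deliver 2→3 → ∅
[17] deliver 1→3 → N3(prim v3 [-])
[18] deliver 3→1 → ∅
[19] deliver 3→1 → ∅
[20] propose(3,'w') → ∅
[21] deliver 3→2 → ∅
[22] deliver 2→3 → ∅
[23] deliver 3→0 → N0(back v3 [w])
[24] deliver 0→3 → ∅
[25] deliver 1→0 → ∅
[26] propose(1,'s') → ∅
[27] propose(1,'z') → ∅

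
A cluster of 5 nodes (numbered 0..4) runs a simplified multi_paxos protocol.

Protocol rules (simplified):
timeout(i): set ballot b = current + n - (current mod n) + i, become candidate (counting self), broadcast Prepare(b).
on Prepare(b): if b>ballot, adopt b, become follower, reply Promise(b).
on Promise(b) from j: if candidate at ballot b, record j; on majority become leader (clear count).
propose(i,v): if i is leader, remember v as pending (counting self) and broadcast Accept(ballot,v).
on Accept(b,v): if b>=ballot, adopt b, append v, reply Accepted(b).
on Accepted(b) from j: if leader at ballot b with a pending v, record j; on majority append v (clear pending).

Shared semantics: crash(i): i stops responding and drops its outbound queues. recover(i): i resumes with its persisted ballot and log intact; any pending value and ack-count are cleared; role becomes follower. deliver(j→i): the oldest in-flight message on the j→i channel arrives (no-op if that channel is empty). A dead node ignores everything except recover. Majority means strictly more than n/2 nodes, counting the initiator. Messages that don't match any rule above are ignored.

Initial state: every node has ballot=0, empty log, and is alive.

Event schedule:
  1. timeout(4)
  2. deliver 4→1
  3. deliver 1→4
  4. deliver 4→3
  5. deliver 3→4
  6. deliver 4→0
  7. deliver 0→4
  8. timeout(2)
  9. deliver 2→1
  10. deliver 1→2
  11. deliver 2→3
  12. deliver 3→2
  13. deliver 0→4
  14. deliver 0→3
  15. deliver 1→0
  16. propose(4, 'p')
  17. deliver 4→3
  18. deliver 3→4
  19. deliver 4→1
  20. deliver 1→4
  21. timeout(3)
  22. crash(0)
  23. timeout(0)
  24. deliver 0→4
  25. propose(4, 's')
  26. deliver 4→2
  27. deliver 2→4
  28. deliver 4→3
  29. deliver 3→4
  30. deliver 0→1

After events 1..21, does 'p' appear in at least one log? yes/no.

[1] timeout(4) → N4(cand b9 [-])
[2] deliver 4→1 → N1(foll b9 [-])
[3] deliver 1→4 → ∅
[4] deliver 4→3 → N3(foll b9 [-])
[5] deliver 3→4 → N4(lead b9 [-])
[6] deliver 4→0 → N0(foll b9 [-])
[7] deliver 0→4 → ∅
[8] timeout(2) → N2(cand b7 [-])
[9] deliver 2→1 → ∅
[10] deliver 1→2 → ∅
[11] deliver 2→3 → ∅
[12] deliver 3→2 → ∅
[13] deliver 0→4 → ∅
[14] deliver 0→3 → ∅
[15] deliver 1→0 → ∅
[16] propose(4,'p') → ∅
[17] deliver 4→3 → N3(foll b9 [p])
[18] deliver 3→4 → ∅
[19] deliver 4→1 → N1(foll b9 [p])
[20] deliver 1→4 → N4(lead b9 [p])
[21] timeout(3) → N3(cand b13 [p])

yes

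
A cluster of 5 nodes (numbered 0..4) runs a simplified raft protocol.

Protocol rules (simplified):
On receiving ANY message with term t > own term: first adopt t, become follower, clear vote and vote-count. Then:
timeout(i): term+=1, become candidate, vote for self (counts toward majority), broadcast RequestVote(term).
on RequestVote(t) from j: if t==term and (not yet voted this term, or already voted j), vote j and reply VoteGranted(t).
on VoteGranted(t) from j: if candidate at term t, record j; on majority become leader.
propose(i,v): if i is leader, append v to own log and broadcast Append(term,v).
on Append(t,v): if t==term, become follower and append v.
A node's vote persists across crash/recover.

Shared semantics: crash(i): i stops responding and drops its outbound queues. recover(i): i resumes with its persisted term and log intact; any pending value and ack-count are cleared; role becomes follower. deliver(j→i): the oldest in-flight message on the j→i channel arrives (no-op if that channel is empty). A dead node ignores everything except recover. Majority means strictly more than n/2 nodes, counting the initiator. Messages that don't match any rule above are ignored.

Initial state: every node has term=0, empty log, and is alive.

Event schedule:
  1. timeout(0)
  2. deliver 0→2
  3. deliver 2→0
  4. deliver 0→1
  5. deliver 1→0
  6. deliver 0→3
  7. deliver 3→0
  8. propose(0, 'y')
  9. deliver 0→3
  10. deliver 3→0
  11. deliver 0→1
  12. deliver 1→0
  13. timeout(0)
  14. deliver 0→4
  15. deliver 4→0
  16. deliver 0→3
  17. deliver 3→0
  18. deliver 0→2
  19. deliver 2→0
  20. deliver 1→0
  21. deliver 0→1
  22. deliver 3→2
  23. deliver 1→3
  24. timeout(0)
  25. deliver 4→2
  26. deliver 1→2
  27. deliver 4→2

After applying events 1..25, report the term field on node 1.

2

after 1 — timeout(0): n0:cand/t1/[-]
after 2 — deliver 0→2: n2:foll/t1/[-]
after 3 — deliver 2→0: ·
after 4 — deliver 0→1: n1:foll/t1/[-]
after 5 — deliver 1→0: n0:lead/t1/[-]
after 6 — deliver 0→3: n3:foll/t1/[-]
after 7 — deliver 3→0: ·
after 8 — propose(0,'y'): n0:lead/t1/[y]
after 9 — deliver 0→3: n3:foll/t1/[y]
after 10 — deliver 3→0: ·
after 11 — deliver 0→1: n1:foll/t1/[y]
after 12 — deliver 1→0: ·
after 13 — timeout(0): n0:cand/t2/[y]
after 14 — deliver 0→4: n4:foll/t1/[-]
after 15 — deliver 4→0: ·
after 16 — deliver 0→3: n3:foll/t2/[y]
after 17 — deliver 3→0: ·
after 18 — deliver 0→2: n2:foll/t1/[y]
after 19 — deliver 2→0: ·
after 20 — deliver 1→0: ·
after 21 — deliver 0→1: n1:foll/t2/[y]
after 22 — deliver 3→2: ·
after 23 — deliver 1→3: ·
after 24 — timeout(0): n0:cand/t3/[y]
after 25 — deliver 4→2: ·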